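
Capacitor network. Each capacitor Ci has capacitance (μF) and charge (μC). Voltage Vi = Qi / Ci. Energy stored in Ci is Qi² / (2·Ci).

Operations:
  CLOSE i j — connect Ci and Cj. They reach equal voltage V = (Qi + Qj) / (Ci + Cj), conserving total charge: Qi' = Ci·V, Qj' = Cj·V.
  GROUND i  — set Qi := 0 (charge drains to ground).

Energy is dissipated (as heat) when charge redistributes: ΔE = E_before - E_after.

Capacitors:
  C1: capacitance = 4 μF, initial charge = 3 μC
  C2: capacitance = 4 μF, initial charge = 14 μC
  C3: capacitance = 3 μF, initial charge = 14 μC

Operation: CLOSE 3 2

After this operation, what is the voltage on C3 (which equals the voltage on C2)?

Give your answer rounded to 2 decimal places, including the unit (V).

Answer: 4.00 V

Derivation:
Initial: C1(4μF, Q=3μC, V=0.75V), C2(4μF, Q=14μC, V=3.50V), C3(3μF, Q=14μC, V=4.67V)
Op 1: CLOSE 3-2: Q_total=28.00, C_total=7.00, V=4.00; Q3=12.00, Q2=16.00; dissipated=1.167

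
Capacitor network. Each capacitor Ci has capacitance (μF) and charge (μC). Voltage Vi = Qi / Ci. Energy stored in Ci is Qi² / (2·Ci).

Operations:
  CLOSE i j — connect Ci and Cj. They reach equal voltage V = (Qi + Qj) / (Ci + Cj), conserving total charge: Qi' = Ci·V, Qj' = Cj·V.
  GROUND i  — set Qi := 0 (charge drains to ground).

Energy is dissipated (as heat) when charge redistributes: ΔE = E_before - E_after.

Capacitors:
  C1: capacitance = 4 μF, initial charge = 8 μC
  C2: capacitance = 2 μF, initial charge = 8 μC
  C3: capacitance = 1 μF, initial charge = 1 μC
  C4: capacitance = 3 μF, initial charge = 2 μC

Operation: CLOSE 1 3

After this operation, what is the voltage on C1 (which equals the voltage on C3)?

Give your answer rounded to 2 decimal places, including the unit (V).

Initial: C1(4μF, Q=8μC, V=2.00V), C2(2μF, Q=8μC, V=4.00V), C3(1μF, Q=1μC, V=1.00V), C4(3μF, Q=2μC, V=0.67V)
Op 1: CLOSE 1-3: Q_total=9.00, C_total=5.00, V=1.80; Q1=7.20, Q3=1.80; dissipated=0.400

Answer: 1.80 V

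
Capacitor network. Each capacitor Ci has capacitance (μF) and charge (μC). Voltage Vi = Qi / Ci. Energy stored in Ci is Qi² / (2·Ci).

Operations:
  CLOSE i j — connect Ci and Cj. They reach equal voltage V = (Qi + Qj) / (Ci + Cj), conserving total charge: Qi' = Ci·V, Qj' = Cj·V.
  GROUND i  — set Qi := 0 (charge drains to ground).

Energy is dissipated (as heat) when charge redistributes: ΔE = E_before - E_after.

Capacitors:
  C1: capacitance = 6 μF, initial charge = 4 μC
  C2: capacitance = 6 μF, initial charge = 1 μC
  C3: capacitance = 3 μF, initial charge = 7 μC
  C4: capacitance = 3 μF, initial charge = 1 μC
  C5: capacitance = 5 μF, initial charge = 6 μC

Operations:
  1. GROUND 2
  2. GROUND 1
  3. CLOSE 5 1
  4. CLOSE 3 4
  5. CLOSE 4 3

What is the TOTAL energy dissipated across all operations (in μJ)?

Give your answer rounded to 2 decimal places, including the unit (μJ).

Initial: C1(6μF, Q=4μC, V=0.67V), C2(6μF, Q=1μC, V=0.17V), C3(3μF, Q=7μC, V=2.33V), C4(3μF, Q=1μC, V=0.33V), C5(5μF, Q=6μC, V=1.20V)
Op 1: GROUND 2: Q2=0; energy lost=0.083
Op 2: GROUND 1: Q1=0; energy lost=1.333
Op 3: CLOSE 5-1: Q_total=6.00, C_total=11.00, V=0.55; Q5=2.73, Q1=3.27; dissipated=1.964
Op 4: CLOSE 3-4: Q_total=8.00, C_total=6.00, V=1.33; Q3=4.00, Q4=4.00; dissipated=3.000
Op 5: CLOSE 4-3: Q_total=8.00, C_total=6.00, V=1.33; Q4=4.00, Q3=4.00; dissipated=0.000
Total dissipated: 6.380 μJ

Answer: 6.38 μJ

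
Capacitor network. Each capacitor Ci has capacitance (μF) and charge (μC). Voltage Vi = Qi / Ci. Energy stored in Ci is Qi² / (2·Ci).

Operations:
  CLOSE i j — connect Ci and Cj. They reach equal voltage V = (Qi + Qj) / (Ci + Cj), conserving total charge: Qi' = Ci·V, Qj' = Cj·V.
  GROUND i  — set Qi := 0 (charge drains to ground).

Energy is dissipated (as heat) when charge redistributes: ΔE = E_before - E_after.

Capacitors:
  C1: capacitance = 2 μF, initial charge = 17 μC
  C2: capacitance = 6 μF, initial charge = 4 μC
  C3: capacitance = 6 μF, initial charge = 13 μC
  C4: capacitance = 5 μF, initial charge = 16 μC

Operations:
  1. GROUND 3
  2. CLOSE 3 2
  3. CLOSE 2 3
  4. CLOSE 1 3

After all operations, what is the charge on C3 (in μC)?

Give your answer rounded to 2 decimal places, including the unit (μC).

Answer: 14.25 μC

Derivation:
Initial: C1(2μF, Q=17μC, V=8.50V), C2(6μF, Q=4μC, V=0.67V), C3(6μF, Q=13μC, V=2.17V), C4(5μF, Q=16μC, V=3.20V)
Op 1: GROUND 3: Q3=0; energy lost=14.083
Op 2: CLOSE 3-2: Q_total=4.00, C_total=12.00, V=0.33; Q3=2.00, Q2=2.00; dissipated=0.667
Op 3: CLOSE 2-3: Q_total=4.00, C_total=12.00, V=0.33; Q2=2.00, Q3=2.00; dissipated=0.000
Op 4: CLOSE 1-3: Q_total=19.00, C_total=8.00, V=2.38; Q1=4.75, Q3=14.25; dissipated=50.021
Final charges: Q1=4.75, Q2=2.00, Q3=14.25, Q4=16.00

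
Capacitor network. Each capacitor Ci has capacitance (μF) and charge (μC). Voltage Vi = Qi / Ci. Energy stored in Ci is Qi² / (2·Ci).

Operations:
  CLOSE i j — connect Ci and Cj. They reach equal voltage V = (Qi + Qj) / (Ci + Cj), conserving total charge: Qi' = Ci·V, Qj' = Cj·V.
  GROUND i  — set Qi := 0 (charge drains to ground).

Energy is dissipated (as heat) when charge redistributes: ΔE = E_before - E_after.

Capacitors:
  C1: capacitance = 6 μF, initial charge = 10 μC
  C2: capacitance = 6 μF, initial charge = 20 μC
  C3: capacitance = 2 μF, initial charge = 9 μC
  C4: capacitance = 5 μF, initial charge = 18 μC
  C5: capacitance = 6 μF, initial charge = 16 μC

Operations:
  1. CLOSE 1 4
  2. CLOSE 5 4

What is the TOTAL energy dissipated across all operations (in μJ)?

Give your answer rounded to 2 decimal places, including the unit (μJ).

Initial: C1(6μF, Q=10μC, V=1.67V), C2(6μF, Q=20μC, V=3.33V), C3(2μF, Q=9μC, V=4.50V), C4(5μF, Q=18μC, V=3.60V), C5(6μF, Q=16μC, V=2.67V)
Op 1: CLOSE 1-4: Q_total=28.00, C_total=11.00, V=2.55; Q1=15.27, Q4=12.73; dissipated=5.097
Op 2: CLOSE 5-4: Q_total=28.73, C_total=11.00, V=2.61; Q5=15.67, Q4=13.06; dissipated=0.020
Total dissipated: 5.117 μJ

Answer: 5.12 μJ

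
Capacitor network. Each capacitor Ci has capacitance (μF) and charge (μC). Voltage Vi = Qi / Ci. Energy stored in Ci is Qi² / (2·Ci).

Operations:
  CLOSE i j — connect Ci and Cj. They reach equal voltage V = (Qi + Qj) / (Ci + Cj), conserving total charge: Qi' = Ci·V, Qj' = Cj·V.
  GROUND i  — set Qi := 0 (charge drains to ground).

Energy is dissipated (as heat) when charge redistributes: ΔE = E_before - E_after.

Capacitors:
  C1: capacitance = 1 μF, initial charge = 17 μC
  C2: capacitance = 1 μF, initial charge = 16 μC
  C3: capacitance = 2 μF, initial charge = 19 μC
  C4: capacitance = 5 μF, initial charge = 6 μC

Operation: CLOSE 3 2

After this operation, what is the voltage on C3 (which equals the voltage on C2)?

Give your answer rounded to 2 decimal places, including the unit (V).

Initial: C1(1μF, Q=17μC, V=17.00V), C2(1μF, Q=16μC, V=16.00V), C3(2μF, Q=19μC, V=9.50V), C4(5μF, Q=6μC, V=1.20V)
Op 1: CLOSE 3-2: Q_total=35.00, C_total=3.00, V=11.67; Q3=23.33, Q2=11.67; dissipated=14.083

Answer: 11.67 V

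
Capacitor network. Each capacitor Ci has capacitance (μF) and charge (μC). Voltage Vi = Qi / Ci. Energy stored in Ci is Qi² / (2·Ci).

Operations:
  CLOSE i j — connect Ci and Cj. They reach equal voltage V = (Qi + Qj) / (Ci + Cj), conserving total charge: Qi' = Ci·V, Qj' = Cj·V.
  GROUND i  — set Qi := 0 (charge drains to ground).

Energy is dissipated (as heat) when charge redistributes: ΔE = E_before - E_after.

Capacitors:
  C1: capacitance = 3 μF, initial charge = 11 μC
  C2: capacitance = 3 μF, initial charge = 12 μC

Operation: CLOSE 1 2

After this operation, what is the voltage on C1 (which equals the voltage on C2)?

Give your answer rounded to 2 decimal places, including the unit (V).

Answer: 3.83 V

Derivation:
Initial: C1(3μF, Q=11μC, V=3.67V), C2(3μF, Q=12μC, V=4.00V)
Op 1: CLOSE 1-2: Q_total=23.00, C_total=6.00, V=3.83; Q1=11.50, Q2=11.50; dissipated=0.083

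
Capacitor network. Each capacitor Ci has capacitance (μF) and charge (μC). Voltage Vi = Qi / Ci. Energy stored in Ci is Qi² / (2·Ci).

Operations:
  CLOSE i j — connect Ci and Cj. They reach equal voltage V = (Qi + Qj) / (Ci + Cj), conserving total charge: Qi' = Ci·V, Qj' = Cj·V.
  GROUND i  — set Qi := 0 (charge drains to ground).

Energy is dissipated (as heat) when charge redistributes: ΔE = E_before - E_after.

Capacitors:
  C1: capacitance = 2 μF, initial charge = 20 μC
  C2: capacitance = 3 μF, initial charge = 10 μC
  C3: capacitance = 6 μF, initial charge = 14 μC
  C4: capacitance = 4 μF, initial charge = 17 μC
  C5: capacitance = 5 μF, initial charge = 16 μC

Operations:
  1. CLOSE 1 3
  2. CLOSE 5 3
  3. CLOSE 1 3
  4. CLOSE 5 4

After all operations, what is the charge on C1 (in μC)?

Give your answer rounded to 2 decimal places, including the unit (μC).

Initial: C1(2μF, Q=20μC, V=10.00V), C2(3μF, Q=10μC, V=3.33V), C3(6μF, Q=14μC, V=2.33V), C4(4μF, Q=17μC, V=4.25V), C5(5μF, Q=16μC, V=3.20V)
Op 1: CLOSE 1-3: Q_total=34.00, C_total=8.00, V=4.25; Q1=8.50, Q3=25.50; dissipated=44.083
Op 2: CLOSE 5-3: Q_total=41.50, C_total=11.00, V=3.77; Q5=18.86, Q3=22.64; dissipated=1.503
Op 3: CLOSE 1-3: Q_total=31.14, C_total=8.00, V=3.89; Q1=7.78, Q3=23.35; dissipated=0.171
Op 4: CLOSE 5-4: Q_total=35.86, C_total=9.00, V=3.98; Q5=19.92, Q4=15.94; dissipated=0.253
Final charges: Q1=7.78, Q2=10.00, Q3=23.35, Q4=15.94, Q5=19.92

Answer: 7.78 μC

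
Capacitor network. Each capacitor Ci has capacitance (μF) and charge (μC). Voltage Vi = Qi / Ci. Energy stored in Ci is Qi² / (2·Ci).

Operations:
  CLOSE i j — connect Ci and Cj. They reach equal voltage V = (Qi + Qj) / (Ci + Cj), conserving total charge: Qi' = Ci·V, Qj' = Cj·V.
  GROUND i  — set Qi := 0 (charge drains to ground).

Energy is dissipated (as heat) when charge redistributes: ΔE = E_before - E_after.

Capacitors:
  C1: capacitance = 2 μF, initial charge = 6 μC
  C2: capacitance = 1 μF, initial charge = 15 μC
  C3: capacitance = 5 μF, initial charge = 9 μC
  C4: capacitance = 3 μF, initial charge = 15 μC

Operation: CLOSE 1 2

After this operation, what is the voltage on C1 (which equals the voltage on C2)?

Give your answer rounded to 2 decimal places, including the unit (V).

Answer: 7.00 V

Derivation:
Initial: C1(2μF, Q=6μC, V=3.00V), C2(1μF, Q=15μC, V=15.00V), C3(5μF, Q=9μC, V=1.80V), C4(3μF, Q=15μC, V=5.00V)
Op 1: CLOSE 1-2: Q_total=21.00, C_total=3.00, V=7.00; Q1=14.00, Q2=7.00; dissipated=48.000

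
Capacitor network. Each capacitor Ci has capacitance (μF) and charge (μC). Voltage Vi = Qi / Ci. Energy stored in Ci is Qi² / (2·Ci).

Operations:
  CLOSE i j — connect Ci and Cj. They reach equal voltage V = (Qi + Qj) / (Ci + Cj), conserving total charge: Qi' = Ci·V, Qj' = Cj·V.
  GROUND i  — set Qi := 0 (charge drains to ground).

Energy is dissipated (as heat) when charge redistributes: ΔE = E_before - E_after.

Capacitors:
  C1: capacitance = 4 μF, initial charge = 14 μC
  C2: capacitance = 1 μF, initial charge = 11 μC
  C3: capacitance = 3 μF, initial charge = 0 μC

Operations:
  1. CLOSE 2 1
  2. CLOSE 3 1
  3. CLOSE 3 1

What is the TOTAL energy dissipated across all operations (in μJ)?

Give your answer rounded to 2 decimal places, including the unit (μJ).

Initial: C1(4μF, Q=14μC, V=3.50V), C2(1μF, Q=11μC, V=11.00V), C3(3μF, Q=0μC, V=0.00V)
Op 1: CLOSE 2-1: Q_total=25.00, C_total=5.00, V=5.00; Q2=5.00, Q1=20.00; dissipated=22.500
Op 2: CLOSE 3-1: Q_total=20.00, C_total=7.00, V=2.86; Q3=8.57, Q1=11.43; dissipated=21.429
Op 3: CLOSE 3-1: Q_total=20.00, C_total=7.00, V=2.86; Q3=8.57, Q1=11.43; dissipated=0.000
Total dissipated: 43.929 μJ

Answer: 43.93 μJ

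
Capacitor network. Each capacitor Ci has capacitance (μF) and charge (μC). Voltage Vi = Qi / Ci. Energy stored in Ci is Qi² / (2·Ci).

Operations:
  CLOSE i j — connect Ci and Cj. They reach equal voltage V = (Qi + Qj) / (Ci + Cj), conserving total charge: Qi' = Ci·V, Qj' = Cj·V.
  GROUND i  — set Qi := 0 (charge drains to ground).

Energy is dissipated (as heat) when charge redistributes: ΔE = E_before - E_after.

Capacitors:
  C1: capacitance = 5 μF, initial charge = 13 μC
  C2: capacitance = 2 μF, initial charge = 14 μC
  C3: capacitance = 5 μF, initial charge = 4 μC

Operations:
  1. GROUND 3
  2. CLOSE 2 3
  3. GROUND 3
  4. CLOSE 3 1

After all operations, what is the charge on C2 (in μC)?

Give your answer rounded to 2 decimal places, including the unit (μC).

Initial: C1(5μF, Q=13μC, V=2.60V), C2(2μF, Q=14μC, V=7.00V), C3(5μF, Q=4μC, V=0.80V)
Op 1: GROUND 3: Q3=0; energy lost=1.600
Op 2: CLOSE 2-3: Q_total=14.00, C_total=7.00, V=2.00; Q2=4.00, Q3=10.00; dissipated=35.000
Op 3: GROUND 3: Q3=0; energy lost=10.000
Op 4: CLOSE 3-1: Q_total=13.00, C_total=10.00, V=1.30; Q3=6.50, Q1=6.50; dissipated=8.450
Final charges: Q1=6.50, Q2=4.00, Q3=6.50

Answer: 4.00 μC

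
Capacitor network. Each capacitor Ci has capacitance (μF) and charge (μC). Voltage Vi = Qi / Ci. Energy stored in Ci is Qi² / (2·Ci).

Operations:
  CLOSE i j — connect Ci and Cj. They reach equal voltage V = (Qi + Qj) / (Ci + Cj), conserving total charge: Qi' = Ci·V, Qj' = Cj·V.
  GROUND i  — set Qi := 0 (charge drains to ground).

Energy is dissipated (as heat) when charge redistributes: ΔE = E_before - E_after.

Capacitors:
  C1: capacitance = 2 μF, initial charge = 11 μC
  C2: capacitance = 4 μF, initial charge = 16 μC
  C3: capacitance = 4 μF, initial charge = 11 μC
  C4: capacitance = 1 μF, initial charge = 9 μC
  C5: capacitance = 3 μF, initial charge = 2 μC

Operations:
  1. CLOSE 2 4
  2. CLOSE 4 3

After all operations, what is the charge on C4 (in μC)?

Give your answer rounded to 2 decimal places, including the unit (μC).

Answer: 3.20 μC

Derivation:
Initial: C1(2μF, Q=11μC, V=5.50V), C2(4μF, Q=16μC, V=4.00V), C3(4μF, Q=11μC, V=2.75V), C4(1μF, Q=9μC, V=9.00V), C5(3μF, Q=2μC, V=0.67V)
Op 1: CLOSE 2-4: Q_total=25.00, C_total=5.00, V=5.00; Q2=20.00, Q4=5.00; dissipated=10.000
Op 2: CLOSE 4-3: Q_total=16.00, C_total=5.00, V=3.20; Q4=3.20, Q3=12.80; dissipated=2.025
Final charges: Q1=11.00, Q2=20.00, Q3=12.80, Q4=3.20, Q5=2.00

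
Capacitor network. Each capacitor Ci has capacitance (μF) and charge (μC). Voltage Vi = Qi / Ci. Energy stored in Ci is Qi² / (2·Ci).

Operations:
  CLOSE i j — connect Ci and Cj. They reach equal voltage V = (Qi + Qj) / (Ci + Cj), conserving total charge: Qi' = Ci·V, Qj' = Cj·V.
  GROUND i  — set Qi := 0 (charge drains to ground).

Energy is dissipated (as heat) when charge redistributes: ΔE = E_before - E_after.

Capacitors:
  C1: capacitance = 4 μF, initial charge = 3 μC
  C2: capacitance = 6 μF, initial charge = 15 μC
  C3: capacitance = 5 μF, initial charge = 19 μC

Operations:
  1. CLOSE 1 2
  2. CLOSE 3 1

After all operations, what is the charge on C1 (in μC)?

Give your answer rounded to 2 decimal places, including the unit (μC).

Answer: 11.64 μC

Derivation:
Initial: C1(4μF, Q=3μC, V=0.75V), C2(6μF, Q=15μC, V=2.50V), C3(5μF, Q=19μC, V=3.80V)
Op 1: CLOSE 1-2: Q_total=18.00, C_total=10.00, V=1.80; Q1=7.20, Q2=10.80; dissipated=3.675
Op 2: CLOSE 3-1: Q_total=26.20, C_total=9.00, V=2.91; Q3=14.56, Q1=11.64; dissipated=4.444
Final charges: Q1=11.64, Q2=10.80, Q3=14.56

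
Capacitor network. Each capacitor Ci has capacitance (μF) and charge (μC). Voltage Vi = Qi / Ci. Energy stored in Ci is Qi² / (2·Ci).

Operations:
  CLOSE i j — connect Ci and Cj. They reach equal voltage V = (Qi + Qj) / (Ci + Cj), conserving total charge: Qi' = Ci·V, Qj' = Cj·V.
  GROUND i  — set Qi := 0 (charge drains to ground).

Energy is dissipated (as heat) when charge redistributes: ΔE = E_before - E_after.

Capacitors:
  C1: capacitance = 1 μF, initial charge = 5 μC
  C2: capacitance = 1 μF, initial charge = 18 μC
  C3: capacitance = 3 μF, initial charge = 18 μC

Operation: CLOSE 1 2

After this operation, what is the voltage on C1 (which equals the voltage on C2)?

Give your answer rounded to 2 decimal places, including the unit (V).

Initial: C1(1μF, Q=5μC, V=5.00V), C2(1μF, Q=18μC, V=18.00V), C3(3μF, Q=18μC, V=6.00V)
Op 1: CLOSE 1-2: Q_total=23.00, C_total=2.00, V=11.50; Q1=11.50, Q2=11.50; dissipated=42.250

Answer: 11.50 V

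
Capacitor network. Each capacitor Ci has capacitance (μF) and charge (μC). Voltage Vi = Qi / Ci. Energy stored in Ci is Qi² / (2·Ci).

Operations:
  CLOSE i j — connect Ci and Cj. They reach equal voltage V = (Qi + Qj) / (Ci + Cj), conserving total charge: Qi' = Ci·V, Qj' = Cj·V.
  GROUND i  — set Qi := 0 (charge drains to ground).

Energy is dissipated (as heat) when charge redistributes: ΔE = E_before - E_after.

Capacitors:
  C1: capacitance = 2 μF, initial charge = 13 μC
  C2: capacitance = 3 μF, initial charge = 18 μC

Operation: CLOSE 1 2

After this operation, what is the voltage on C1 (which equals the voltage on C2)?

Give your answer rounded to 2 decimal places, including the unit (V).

Initial: C1(2μF, Q=13μC, V=6.50V), C2(3μF, Q=18μC, V=6.00V)
Op 1: CLOSE 1-2: Q_total=31.00, C_total=5.00, V=6.20; Q1=12.40, Q2=18.60; dissipated=0.150

Answer: 6.20 V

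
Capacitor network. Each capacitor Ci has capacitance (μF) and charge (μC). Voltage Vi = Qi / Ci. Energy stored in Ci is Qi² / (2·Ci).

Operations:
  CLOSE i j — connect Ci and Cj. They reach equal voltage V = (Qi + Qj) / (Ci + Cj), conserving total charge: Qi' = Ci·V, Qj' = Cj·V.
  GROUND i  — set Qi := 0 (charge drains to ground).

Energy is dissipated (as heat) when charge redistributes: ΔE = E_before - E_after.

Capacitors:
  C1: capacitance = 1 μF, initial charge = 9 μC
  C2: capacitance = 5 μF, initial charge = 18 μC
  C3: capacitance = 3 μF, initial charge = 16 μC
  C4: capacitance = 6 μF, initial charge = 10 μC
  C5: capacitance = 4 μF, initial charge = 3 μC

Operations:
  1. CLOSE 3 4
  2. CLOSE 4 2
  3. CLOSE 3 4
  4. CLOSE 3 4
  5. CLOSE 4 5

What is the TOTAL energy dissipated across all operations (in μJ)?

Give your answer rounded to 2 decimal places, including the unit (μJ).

Answer: 20.89 μJ

Derivation:
Initial: C1(1μF, Q=9μC, V=9.00V), C2(5μF, Q=18μC, V=3.60V), C3(3μF, Q=16μC, V=5.33V), C4(6μF, Q=10μC, V=1.67V), C5(4μF, Q=3μC, V=0.75V)
Op 1: CLOSE 3-4: Q_total=26.00, C_total=9.00, V=2.89; Q3=8.67, Q4=17.33; dissipated=13.444
Op 2: CLOSE 4-2: Q_total=35.33, C_total=11.00, V=3.21; Q4=19.27, Q2=16.06; dissipated=0.690
Op 3: CLOSE 3-4: Q_total=27.94, C_total=9.00, V=3.10; Q3=9.31, Q4=18.63; dissipated=0.104
Op 4: CLOSE 3-4: Q_total=27.94, C_total=9.00, V=3.10; Q3=9.31, Q4=18.63; dissipated=0.000
Op 5: CLOSE 4-5: Q_total=21.63, C_total=10.00, V=2.16; Q4=12.98, Q5=8.65; dissipated=6.652
Total dissipated: 20.890 μJ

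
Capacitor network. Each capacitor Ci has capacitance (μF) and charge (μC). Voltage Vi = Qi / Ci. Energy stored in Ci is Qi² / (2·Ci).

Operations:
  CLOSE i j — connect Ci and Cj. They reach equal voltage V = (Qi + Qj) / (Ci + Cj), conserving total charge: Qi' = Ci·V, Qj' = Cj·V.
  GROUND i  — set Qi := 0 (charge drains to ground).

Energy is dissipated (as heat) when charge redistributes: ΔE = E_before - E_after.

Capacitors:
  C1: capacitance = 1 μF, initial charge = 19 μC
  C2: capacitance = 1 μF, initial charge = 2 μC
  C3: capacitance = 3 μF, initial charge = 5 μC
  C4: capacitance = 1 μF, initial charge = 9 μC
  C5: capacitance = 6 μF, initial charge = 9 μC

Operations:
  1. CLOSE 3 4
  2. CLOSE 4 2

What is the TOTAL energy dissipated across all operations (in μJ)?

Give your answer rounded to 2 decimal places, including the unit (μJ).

Initial: C1(1μF, Q=19μC, V=19.00V), C2(1μF, Q=2μC, V=2.00V), C3(3μF, Q=5μC, V=1.67V), C4(1μF, Q=9μC, V=9.00V), C5(6μF, Q=9μC, V=1.50V)
Op 1: CLOSE 3-4: Q_total=14.00, C_total=4.00, V=3.50; Q3=10.50, Q4=3.50; dissipated=20.167
Op 2: CLOSE 4-2: Q_total=5.50, C_total=2.00, V=2.75; Q4=2.75, Q2=2.75; dissipated=0.562
Total dissipated: 20.729 μJ

Answer: 20.73 μJ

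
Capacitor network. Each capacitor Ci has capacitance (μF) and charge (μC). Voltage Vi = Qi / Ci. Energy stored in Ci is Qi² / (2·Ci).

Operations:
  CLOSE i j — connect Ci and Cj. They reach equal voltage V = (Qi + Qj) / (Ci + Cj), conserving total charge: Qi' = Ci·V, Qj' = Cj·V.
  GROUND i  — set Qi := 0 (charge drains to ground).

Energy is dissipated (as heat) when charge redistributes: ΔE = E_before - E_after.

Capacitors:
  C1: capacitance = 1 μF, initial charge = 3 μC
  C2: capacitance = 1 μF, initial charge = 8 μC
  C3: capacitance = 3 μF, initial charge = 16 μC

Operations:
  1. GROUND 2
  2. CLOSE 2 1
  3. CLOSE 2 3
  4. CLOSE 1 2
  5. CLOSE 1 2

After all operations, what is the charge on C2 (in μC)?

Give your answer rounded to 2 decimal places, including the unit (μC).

Answer: 2.94 μC

Derivation:
Initial: C1(1μF, Q=3μC, V=3.00V), C2(1μF, Q=8μC, V=8.00V), C3(3μF, Q=16μC, V=5.33V)
Op 1: GROUND 2: Q2=0; energy lost=32.000
Op 2: CLOSE 2-1: Q_total=3.00, C_total=2.00, V=1.50; Q2=1.50, Q1=1.50; dissipated=2.250
Op 3: CLOSE 2-3: Q_total=17.50, C_total=4.00, V=4.38; Q2=4.38, Q3=13.12; dissipated=5.510
Op 4: CLOSE 1-2: Q_total=5.88, C_total=2.00, V=2.94; Q1=2.94, Q2=2.94; dissipated=2.066
Op 5: CLOSE 1-2: Q_total=5.88, C_total=2.00, V=2.94; Q1=2.94, Q2=2.94; dissipated=0.000
Final charges: Q1=2.94, Q2=2.94, Q3=13.12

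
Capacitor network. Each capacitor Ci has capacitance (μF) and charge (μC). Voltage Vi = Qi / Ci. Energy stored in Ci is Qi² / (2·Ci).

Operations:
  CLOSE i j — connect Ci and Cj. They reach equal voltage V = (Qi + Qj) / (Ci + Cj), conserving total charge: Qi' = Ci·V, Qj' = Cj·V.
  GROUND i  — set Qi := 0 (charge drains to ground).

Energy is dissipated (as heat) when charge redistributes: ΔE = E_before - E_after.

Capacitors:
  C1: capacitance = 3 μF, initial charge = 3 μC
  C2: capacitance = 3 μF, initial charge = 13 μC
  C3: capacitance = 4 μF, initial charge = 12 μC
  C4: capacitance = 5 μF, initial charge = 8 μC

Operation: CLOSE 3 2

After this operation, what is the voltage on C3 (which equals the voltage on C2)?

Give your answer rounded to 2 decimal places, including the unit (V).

Answer: 3.57 V

Derivation:
Initial: C1(3μF, Q=3μC, V=1.00V), C2(3μF, Q=13μC, V=4.33V), C3(4μF, Q=12μC, V=3.00V), C4(5μF, Q=8μC, V=1.60V)
Op 1: CLOSE 3-2: Q_total=25.00, C_total=7.00, V=3.57; Q3=14.29, Q2=10.71; dissipated=1.524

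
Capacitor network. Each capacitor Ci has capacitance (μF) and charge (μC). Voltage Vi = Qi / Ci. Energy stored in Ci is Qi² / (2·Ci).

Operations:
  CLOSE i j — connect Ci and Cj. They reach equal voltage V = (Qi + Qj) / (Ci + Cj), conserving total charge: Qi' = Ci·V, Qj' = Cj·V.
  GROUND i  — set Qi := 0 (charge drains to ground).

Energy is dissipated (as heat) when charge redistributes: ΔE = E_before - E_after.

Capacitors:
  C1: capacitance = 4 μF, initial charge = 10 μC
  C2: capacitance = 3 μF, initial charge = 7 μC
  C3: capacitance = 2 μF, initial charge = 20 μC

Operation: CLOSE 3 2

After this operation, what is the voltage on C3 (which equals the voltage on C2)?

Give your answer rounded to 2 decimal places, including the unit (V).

Answer: 5.40 V

Derivation:
Initial: C1(4μF, Q=10μC, V=2.50V), C2(3μF, Q=7μC, V=2.33V), C3(2μF, Q=20μC, V=10.00V)
Op 1: CLOSE 3-2: Q_total=27.00, C_total=5.00, V=5.40; Q3=10.80, Q2=16.20; dissipated=35.267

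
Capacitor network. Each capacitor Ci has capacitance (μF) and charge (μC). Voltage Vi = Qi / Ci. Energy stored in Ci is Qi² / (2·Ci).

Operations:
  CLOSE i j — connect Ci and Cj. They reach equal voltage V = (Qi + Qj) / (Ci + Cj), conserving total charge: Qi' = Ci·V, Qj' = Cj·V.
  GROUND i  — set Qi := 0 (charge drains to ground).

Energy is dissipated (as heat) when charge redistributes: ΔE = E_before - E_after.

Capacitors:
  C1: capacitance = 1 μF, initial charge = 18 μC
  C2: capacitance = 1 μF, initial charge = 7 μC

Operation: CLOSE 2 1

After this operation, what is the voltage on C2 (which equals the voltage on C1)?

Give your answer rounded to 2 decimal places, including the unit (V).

Answer: 12.50 V

Derivation:
Initial: C1(1μF, Q=18μC, V=18.00V), C2(1μF, Q=7μC, V=7.00V)
Op 1: CLOSE 2-1: Q_total=25.00, C_total=2.00, V=12.50; Q2=12.50, Q1=12.50; dissipated=30.250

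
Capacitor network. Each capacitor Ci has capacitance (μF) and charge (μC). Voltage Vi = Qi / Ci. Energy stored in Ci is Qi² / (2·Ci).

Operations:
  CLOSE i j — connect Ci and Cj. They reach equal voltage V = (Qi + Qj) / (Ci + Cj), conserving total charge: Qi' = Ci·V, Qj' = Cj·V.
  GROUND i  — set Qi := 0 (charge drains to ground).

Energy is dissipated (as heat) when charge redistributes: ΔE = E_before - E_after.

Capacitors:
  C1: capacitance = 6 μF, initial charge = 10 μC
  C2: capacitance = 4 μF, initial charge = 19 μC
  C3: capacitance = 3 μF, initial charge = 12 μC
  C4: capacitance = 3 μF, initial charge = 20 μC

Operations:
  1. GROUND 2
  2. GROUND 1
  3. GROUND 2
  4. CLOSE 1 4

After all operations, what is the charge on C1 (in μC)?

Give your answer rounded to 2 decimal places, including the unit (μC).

Initial: C1(6μF, Q=10μC, V=1.67V), C2(4μF, Q=19μC, V=4.75V), C3(3μF, Q=12μC, V=4.00V), C4(3μF, Q=20μC, V=6.67V)
Op 1: GROUND 2: Q2=0; energy lost=45.125
Op 2: GROUND 1: Q1=0; energy lost=8.333
Op 3: GROUND 2: Q2=0; energy lost=0.000
Op 4: CLOSE 1-4: Q_total=20.00, C_total=9.00, V=2.22; Q1=13.33, Q4=6.67; dissipated=44.444
Final charges: Q1=13.33, Q2=0.00, Q3=12.00, Q4=6.67

Answer: 13.33 μC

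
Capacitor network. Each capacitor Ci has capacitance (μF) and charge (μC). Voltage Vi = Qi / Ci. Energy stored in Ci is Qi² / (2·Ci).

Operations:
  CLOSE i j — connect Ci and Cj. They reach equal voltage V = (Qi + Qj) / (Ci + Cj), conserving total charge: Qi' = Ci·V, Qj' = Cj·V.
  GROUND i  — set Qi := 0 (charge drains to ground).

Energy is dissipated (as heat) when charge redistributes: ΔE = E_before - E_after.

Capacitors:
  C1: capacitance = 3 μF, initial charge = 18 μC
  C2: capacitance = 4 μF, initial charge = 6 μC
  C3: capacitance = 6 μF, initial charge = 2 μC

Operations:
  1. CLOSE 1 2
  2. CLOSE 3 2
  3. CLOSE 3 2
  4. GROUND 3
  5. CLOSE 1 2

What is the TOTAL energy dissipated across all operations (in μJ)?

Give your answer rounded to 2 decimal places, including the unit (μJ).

Answer: 39.22 μJ

Derivation:
Initial: C1(3μF, Q=18μC, V=6.00V), C2(4μF, Q=6μC, V=1.50V), C3(6μF, Q=2μC, V=0.33V)
Op 1: CLOSE 1-2: Q_total=24.00, C_total=7.00, V=3.43; Q1=10.29, Q2=13.71; dissipated=17.357
Op 2: CLOSE 3-2: Q_total=15.71, C_total=10.00, V=1.57; Q3=9.43, Q2=6.29; dissipated=11.497
Op 3: CLOSE 3-2: Q_total=15.71, C_total=10.00, V=1.57; Q3=9.43, Q2=6.29; dissipated=0.000
Op 4: GROUND 3: Q3=0; energy lost=7.408
Op 5: CLOSE 1-2: Q_total=16.57, C_total=7.00, V=2.37; Q1=7.10, Q2=9.47; dissipated=2.956
Total dissipated: 39.218 μJ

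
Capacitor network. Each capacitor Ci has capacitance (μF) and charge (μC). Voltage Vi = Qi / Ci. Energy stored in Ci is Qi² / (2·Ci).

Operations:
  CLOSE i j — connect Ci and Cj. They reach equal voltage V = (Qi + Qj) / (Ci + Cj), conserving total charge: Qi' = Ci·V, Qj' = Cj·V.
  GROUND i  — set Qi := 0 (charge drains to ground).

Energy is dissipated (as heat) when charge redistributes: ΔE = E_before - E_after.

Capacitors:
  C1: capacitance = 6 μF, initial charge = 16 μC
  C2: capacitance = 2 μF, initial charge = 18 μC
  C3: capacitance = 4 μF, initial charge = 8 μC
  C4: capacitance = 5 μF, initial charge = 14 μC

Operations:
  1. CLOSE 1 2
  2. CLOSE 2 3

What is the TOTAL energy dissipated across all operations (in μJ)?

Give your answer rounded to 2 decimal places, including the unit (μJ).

Initial: C1(6μF, Q=16μC, V=2.67V), C2(2μF, Q=18μC, V=9.00V), C3(4μF, Q=8μC, V=2.00V), C4(5μF, Q=14μC, V=2.80V)
Op 1: CLOSE 1-2: Q_total=34.00, C_total=8.00, V=4.25; Q1=25.50, Q2=8.50; dissipated=30.083
Op 2: CLOSE 2-3: Q_total=16.50, C_total=6.00, V=2.75; Q2=5.50, Q3=11.00; dissipated=3.375
Total dissipated: 33.458 μJ

Answer: 33.46 μJ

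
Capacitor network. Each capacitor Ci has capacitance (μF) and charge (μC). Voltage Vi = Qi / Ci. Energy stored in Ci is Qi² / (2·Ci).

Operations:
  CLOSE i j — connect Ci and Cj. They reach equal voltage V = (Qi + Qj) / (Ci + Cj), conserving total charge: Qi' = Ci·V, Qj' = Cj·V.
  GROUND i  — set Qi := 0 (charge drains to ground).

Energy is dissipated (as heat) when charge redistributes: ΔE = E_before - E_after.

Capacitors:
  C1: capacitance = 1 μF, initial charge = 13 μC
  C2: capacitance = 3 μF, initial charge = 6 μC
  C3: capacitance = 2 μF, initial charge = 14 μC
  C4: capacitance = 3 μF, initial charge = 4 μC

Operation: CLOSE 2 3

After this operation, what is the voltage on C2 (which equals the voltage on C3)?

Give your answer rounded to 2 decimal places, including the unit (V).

Initial: C1(1μF, Q=13μC, V=13.00V), C2(3μF, Q=6μC, V=2.00V), C3(2μF, Q=14μC, V=7.00V), C4(3μF, Q=4μC, V=1.33V)
Op 1: CLOSE 2-3: Q_total=20.00, C_total=5.00, V=4.00; Q2=12.00, Q3=8.00; dissipated=15.000

Answer: 4.00 V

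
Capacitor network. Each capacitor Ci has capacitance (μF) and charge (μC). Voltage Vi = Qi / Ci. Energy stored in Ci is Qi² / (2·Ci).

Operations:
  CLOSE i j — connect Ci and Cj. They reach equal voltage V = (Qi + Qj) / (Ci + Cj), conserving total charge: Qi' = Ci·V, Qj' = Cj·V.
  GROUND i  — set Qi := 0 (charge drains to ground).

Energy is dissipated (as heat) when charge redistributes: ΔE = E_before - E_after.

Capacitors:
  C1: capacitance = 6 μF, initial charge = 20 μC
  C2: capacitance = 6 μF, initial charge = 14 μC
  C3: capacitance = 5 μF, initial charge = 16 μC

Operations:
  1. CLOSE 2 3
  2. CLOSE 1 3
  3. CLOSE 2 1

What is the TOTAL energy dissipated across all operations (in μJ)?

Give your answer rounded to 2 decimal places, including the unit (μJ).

Initial: C1(6μF, Q=20μC, V=3.33V), C2(6μF, Q=14μC, V=2.33V), C3(5μF, Q=16μC, V=3.20V)
Op 1: CLOSE 2-3: Q_total=30.00, C_total=11.00, V=2.73; Q2=16.36, Q3=13.64; dissipated=1.024
Op 2: CLOSE 1-3: Q_total=33.64, C_total=11.00, V=3.06; Q1=18.35, Q3=15.29; dissipated=0.501
Op 3: CLOSE 2-1: Q_total=34.71, C_total=12.00, V=2.89; Q2=17.36, Q1=17.36; dissipated=0.164
Total dissipated: 1.689 μJ

Answer: 1.69 μJ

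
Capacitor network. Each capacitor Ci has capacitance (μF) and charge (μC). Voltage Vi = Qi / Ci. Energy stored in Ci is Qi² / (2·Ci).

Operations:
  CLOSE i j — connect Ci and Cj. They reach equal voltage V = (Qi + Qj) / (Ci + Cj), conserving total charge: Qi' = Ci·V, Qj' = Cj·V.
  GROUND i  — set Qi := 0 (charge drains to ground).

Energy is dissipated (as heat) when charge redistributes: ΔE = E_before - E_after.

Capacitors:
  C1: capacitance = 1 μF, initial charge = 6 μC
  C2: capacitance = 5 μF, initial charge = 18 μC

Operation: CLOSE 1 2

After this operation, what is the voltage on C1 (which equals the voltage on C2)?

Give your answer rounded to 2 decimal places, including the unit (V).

Initial: C1(1μF, Q=6μC, V=6.00V), C2(5μF, Q=18μC, V=3.60V)
Op 1: CLOSE 1-2: Q_total=24.00, C_total=6.00, V=4.00; Q1=4.00, Q2=20.00; dissipated=2.400

Answer: 4.00 V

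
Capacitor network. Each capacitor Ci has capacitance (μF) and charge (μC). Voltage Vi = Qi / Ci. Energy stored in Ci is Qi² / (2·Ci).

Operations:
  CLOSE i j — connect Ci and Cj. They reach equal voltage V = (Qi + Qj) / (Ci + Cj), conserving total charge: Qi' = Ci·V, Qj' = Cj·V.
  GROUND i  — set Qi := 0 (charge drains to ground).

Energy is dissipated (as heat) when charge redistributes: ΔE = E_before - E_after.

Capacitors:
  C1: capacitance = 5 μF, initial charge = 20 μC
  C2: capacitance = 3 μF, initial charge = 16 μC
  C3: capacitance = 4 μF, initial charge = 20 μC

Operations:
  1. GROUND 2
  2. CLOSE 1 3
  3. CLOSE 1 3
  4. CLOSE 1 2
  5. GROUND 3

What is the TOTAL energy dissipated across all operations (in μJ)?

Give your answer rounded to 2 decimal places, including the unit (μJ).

Initial: C1(5μF, Q=20μC, V=4.00V), C2(3μF, Q=16μC, V=5.33V), C3(4μF, Q=20μC, V=5.00V)
Op 1: GROUND 2: Q2=0; energy lost=42.667
Op 2: CLOSE 1-3: Q_total=40.00, C_total=9.00, V=4.44; Q1=22.22, Q3=17.78; dissipated=1.111
Op 3: CLOSE 1-3: Q_total=40.00, C_total=9.00, V=4.44; Q1=22.22, Q3=17.78; dissipated=0.000
Op 4: CLOSE 1-2: Q_total=22.22, C_total=8.00, V=2.78; Q1=13.89, Q2=8.33; dissipated=18.519
Op 5: GROUND 3: Q3=0; energy lost=39.506
Total dissipated: 101.802 μJ

Answer: 101.80 μJ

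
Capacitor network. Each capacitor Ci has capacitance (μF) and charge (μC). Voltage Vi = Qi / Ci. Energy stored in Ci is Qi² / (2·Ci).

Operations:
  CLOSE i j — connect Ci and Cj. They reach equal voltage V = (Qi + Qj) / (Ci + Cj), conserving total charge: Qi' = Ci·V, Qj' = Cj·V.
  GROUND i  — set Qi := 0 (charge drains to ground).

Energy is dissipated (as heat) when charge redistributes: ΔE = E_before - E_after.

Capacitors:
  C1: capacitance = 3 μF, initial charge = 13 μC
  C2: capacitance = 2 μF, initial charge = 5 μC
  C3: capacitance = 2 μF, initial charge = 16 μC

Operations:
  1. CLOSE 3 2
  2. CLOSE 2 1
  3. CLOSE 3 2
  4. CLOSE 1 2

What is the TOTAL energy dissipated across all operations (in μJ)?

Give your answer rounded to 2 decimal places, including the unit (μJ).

Answer: 15.83 μJ

Derivation:
Initial: C1(3μF, Q=13μC, V=4.33V), C2(2μF, Q=5μC, V=2.50V), C3(2μF, Q=16μC, V=8.00V)
Op 1: CLOSE 3-2: Q_total=21.00, C_total=4.00, V=5.25; Q3=10.50, Q2=10.50; dissipated=15.125
Op 2: CLOSE 2-1: Q_total=23.50, C_total=5.00, V=4.70; Q2=9.40, Q1=14.10; dissipated=0.504
Op 3: CLOSE 3-2: Q_total=19.90, C_total=4.00, V=4.97; Q3=9.95, Q2=9.95; dissipated=0.151
Op 4: CLOSE 1-2: Q_total=24.05, C_total=5.00, V=4.81; Q1=14.43, Q2=9.62; dissipated=0.045
Total dissipated: 15.826 μJ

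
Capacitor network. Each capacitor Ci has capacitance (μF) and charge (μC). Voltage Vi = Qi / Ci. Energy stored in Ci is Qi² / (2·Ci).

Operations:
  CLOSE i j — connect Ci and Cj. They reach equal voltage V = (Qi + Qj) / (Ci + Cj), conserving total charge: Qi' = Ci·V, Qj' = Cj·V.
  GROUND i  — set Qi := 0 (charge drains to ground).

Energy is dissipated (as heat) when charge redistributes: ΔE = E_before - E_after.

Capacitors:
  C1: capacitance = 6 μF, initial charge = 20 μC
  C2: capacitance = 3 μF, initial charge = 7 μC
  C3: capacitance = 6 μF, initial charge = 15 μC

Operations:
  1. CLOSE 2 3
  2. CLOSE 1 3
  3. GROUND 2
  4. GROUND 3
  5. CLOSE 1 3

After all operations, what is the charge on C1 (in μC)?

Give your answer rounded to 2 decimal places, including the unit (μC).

Initial: C1(6μF, Q=20μC, V=3.33V), C2(3μF, Q=7μC, V=2.33V), C3(6μF, Q=15μC, V=2.50V)
Op 1: CLOSE 2-3: Q_total=22.00, C_total=9.00, V=2.44; Q2=7.33, Q3=14.67; dissipated=0.028
Op 2: CLOSE 1-3: Q_total=34.67, C_total=12.00, V=2.89; Q1=17.33, Q3=17.33; dissipated=1.185
Op 3: GROUND 2: Q2=0; energy lost=8.963
Op 4: GROUND 3: Q3=0; energy lost=25.037
Op 5: CLOSE 1-3: Q_total=17.33, C_total=12.00, V=1.44; Q1=8.67, Q3=8.67; dissipated=12.519
Final charges: Q1=8.67, Q2=0.00, Q3=8.67

Answer: 8.67 μC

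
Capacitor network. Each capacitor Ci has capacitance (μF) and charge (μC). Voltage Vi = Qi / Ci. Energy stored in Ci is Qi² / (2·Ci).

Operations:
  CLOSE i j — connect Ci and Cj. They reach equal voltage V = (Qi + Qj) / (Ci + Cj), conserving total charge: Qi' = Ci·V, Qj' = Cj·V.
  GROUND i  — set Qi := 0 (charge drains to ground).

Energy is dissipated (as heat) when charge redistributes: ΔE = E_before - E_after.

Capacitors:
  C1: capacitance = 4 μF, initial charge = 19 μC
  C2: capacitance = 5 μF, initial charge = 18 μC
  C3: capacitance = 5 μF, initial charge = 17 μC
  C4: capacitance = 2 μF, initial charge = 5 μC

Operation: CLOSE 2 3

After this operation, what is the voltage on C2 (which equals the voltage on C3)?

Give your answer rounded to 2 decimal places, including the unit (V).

Initial: C1(4μF, Q=19μC, V=4.75V), C2(5μF, Q=18μC, V=3.60V), C3(5μF, Q=17μC, V=3.40V), C4(2μF, Q=5μC, V=2.50V)
Op 1: CLOSE 2-3: Q_total=35.00, C_total=10.00, V=3.50; Q2=17.50, Q3=17.50; dissipated=0.050

Answer: 3.50 V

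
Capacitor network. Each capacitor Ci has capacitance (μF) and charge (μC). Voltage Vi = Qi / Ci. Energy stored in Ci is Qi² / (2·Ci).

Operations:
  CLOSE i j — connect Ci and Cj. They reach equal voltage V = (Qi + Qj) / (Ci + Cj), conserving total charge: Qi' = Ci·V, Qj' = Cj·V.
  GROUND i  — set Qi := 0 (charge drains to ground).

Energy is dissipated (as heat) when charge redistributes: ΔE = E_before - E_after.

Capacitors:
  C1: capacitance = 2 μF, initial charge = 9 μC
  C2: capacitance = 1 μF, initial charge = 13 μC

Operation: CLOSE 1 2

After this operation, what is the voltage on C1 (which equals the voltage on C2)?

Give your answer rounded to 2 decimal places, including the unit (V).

Answer: 7.33 V

Derivation:
Initial: C1(2μF, Q=9μC, V=4.50V), C2(1μF, Q=13μC, V=13.00V)
Op 1: CLOSE 1-2: Q_total=22.00, C_total=3.00, V=7.33; Q1=14.67, Q2=7.33; dissipated=24.083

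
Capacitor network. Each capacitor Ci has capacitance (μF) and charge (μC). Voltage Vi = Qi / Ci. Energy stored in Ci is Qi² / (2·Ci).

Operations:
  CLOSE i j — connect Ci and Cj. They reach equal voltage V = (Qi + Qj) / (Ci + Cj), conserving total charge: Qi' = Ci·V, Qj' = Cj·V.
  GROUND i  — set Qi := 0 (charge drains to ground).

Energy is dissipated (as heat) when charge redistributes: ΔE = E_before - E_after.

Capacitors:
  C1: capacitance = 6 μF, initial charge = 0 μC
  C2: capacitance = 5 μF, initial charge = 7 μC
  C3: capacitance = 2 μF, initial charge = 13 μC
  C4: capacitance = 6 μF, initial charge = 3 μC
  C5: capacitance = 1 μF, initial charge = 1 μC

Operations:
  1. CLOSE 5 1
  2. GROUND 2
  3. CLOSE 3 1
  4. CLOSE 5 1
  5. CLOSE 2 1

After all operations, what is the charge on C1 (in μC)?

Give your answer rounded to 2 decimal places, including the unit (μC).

Answer: 4.93 μC

Derivation:
Initial: C1(6μF, Q=0μC, V=0.00V), C2(5μF, Q=7μC, V=1.40V), C3(2μF, Q=13μC, V=6.50V), C4(6μF, Q=3μC, V=0.50V), C5(1μF, Q=1μC, V=1.00V)
Op 1: CLOSE 5-1: Q_total=1.00, C_total=7.00, V=0.14; Q5=0.14, Q1=0.86; dissipated=0.429
Op 2: GROUND 2: Q2=0; energy lost=4.900
Op 3: CLOSE 3-1: Q_total=13.86, C_total=8.00, V=1.73; Q3=3.46, Q1=10.39; dissipated=30.310
Op 4: CLOSE 5-1: Q_total=10.54, C_total=7.00, V=1.51; Q5=1.51, Q1=9.03; dissipated=1.082
Op 5: CLOSE 2-1: Q_total=9.03, C_total=11.00, V=0.82; Q2=4.10, Q1=4.93; dissipated=3.089
Final charges: Q1=4.93, Q2=4.10, Q3=3.46, Q4=3.00, Q5=1.51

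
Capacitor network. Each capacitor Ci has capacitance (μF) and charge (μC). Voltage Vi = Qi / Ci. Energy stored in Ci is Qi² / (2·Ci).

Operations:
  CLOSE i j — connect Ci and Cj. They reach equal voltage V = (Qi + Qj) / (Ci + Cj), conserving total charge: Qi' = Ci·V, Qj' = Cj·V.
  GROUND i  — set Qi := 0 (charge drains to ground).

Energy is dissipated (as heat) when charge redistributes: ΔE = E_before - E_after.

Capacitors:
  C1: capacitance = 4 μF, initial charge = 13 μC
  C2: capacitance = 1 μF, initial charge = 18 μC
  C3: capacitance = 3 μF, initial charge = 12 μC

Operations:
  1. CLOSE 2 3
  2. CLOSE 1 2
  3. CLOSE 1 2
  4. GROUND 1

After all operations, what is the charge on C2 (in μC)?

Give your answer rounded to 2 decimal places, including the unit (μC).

Answer: 4.10 μC

Derivation:
Initial: C1(4μF, Q=13μC, V=3.25V), C2(1μF, Q=18μC, V=18.00V), C3(3μF, Q=12μC, V=4.00V)
Op 1: CLOSE 2-3: Q_total=30.00, C_total=4.00, V=7.50; Q2=7.50, Q3=22.50; dissipated=73.500
Op 2: CLOSE 1-2: Q_total=20.50, C_total=5.00, V=4.10; Q1=16.40, Q2=4.10; dissipated=7.225
Op 3: CLOSE 1-2: Q_total=20.50, C_total=5.00, V=4.10; Q1=16.40, Q2=4.10; dissipated=0.000
Op 4: GROUND 1: Q1=0; energy lost=33.620
Final charges: Q1=0.00, Q2=4.10, Q3=22.50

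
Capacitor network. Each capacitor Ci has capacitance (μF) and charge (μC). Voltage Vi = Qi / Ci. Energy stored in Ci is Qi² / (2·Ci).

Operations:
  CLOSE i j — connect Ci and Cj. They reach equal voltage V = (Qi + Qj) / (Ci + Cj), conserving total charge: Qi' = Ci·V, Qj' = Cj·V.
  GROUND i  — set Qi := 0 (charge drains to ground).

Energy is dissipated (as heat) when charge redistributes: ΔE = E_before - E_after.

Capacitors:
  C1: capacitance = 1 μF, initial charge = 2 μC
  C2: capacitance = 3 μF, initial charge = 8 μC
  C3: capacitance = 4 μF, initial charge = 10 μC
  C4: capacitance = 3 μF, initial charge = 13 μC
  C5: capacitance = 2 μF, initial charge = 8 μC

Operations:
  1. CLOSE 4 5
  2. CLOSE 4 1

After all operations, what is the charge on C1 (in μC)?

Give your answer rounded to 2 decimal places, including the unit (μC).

Answer: 3.65 μC

Derivation:
Initial: C1(1μF, Q=2μC, V=2.00V), C2(3μF, Q=8μC, V=2.67V), C3(4μF, Q=10μC, V=2.50V), C4(3μF, Q=13μC, V=4.33V), C5(2μF, Q=8μC, V=4.00V)
Op 1: CLOSE 4-5: Q_total=21.00, C_total=5.00, V=4.20; Q4=12.60, Q5=8.40; dissipated=0.067
Op 2: CLOSE 4-1: Q_total=14.60, C_total=4.00, V=3.65; Q4=10.95, Q1=3.65; dissipated=1.815
Final charges: Q1=3.65, Q2=8.00, Q3=10.00, Q4=10.95, Q5=8.40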